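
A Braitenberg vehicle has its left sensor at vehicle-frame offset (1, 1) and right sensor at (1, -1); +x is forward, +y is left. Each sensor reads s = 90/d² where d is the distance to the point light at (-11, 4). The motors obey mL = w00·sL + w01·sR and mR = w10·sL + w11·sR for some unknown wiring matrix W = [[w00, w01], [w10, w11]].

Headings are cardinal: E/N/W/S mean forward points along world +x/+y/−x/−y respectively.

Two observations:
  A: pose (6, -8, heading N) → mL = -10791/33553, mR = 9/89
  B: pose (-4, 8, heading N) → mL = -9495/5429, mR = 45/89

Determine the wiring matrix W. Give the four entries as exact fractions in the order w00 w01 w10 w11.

obs A: pose=(6,-8,N) → sL=90/377, sR=18/89, mL=-10791/33553, mR=9/89
obs B: pose=(-4,8,N) → sL=90/61, sR=90/89, mL=-9495/5429, mR=45/89
sensor matrix S = [[90/377, 18/89], [90/61, 90/89]]; det S = -116640/2046733
solve [mL_A; mL_B] = S·[w00; w01] and [mR_A; mR_B] = S·[w10; w11]:
  w00 = -1/2, w01 = -1, w10 = 0, w11 = 1/2

-1/2 -1 0 1/2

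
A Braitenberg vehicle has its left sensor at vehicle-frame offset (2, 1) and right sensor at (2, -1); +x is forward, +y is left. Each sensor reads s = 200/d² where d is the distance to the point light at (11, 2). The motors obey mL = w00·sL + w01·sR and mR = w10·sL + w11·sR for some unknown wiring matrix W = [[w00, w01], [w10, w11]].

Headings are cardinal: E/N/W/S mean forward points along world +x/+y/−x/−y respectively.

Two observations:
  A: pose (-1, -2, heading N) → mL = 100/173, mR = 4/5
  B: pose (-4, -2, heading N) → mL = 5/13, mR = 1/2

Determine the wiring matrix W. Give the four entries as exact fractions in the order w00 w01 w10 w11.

obs A: pose=(-1,-2,N) → sL=200/173, sR=8/5, mL=100/173, mR=4/5
obs B: pose=(-4,-2,N) → sL=10/13, sR=1, mL=5/13, mR=1/2
sensor matrix S = [[200/173, 8/5], [10/13, 1]]; det S = -168/2249
solve [mL_A; mL_B] = S·[w00; w01] and [mR_A; mR_B] = S·[w10; w11]:
  w00 = 1/2, w01 = 0, w10 = 0, w11 = 1/2

1/2 0 0 1/2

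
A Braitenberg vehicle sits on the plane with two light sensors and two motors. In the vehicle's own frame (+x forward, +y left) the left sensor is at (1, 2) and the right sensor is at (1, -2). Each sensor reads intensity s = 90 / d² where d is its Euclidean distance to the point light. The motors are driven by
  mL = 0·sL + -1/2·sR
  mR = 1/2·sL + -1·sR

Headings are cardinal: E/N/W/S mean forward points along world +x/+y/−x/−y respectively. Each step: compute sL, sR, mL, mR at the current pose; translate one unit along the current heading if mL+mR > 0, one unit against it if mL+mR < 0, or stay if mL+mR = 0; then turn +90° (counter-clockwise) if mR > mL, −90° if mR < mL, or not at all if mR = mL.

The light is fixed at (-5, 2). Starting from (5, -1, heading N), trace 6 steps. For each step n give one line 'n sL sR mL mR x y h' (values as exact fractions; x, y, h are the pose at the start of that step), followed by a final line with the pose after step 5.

0 45/34 45/74 -45/148 135/2516 5 -1 N
1 10/13 18/17 -9/17 -149/221 5 -2 W
2 1 45/89 -45/178 -1/178 6 -2 N
3 90/149 90/109 -45/109 -8505/16241 6 -3 W
4 45/58 45/106 -45/212 -225/6148 7 -3 N
5 18/37 90/137 -45/137 -2097/5069 7 -4 W
final 8 -4 N

n=0: pose=(5,-1,N); sL=45/34, sR=45/74; mL=-45/148, mR=135/2516; mL+mR=-315/1258 → advance -1; mR−mL=225/629 → turn +1·90°
n=1: pose=(5,-2,W); sL=10/13, sR=18/17; mL=-9/17, mR=-149/221; mL+mR=-266/221 → advance -1; mR−mL=-32/221 → turn -1·90°
n=2: pose=(6,-2,N); sL=1, sR=45/89; mL=-45/178, mR=-1/178; mL+mR=-23/89 → advance -1; mR−mL=22/89 → turn +1·90°
n=3: pose=(6,-3,W); sL=90/149, sR=90/109; mL=-45/109, mR=-8505/16241; mL+mR=-15210/16241 → advance -1; mR−mL=-1800/16241 → turn -1·90°
n=4: pose=(7,-3,N); sL=45/58, sR=45/106; mL=-45/212, mR=-225/6148; mL+mR=-765/3074 → advance -1; mR−mL=270/1537 → turn +1·90°
n=5: pose=(7,-4,W); sL=18/37, sR=90/137; mL=-45/137, mR=-2097/5069; mL+mR=-3762/5069 → advance -1; mR−mL=-432/5069 → turn -1·90°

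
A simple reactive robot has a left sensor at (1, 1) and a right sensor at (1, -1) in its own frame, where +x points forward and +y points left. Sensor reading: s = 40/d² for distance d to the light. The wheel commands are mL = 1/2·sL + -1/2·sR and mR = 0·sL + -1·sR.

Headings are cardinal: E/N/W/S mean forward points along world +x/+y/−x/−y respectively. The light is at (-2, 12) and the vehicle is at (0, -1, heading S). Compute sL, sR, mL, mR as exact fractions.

8/41 40/197 -32/8077 -40/197

left sensor world pos  = (1, -2); dL² = 205
right sensor world pos = (-1, -2); dR² = 197
sL = 40/205 = 8/41
sR = 40/197 = 40/197
mL = 1/2·sL + -1/2·sR = -32/8077
mR = 0·sL + -1·sR = -40/197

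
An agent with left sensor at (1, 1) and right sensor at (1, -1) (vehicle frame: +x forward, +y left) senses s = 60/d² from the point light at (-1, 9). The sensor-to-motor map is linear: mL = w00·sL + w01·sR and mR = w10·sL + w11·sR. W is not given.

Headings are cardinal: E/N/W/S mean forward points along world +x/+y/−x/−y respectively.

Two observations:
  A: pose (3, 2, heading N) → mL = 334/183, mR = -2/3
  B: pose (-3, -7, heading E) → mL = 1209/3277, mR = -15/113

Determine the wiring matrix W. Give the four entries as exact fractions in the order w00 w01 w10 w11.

obs A: pose=(3,2,N) → sL=4/3, sR=60/61, mL=334/183, mR=-2/3
obs B: pose=(-3,-7,E) → sL=30/113, sR=6/29, mL=1209/3277, mR=-15/113
sensor matrix S = [[4/3, 60/61], [30/113, 6/29]]; det S = 2944/199897
solve [mL_A; mL_B] = S·[w00; w01] and [mR_A; mR_B] = S·[w10; w11]:
  w00 = 1, w01 = 1/2, w10 = -1/2, w11 = 0

1 1/2 -1/2 0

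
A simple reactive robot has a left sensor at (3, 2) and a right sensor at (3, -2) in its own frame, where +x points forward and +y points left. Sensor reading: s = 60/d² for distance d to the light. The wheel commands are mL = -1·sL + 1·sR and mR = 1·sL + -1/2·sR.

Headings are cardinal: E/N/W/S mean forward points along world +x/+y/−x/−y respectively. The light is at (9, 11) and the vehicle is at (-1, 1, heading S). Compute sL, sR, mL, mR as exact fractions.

left sensor world pos  = (1, -2); dL² = 233
right sensor world pos = (-3, -2); dR² = 313
sL = 60/233 = 60/233
sR = 60/313 = 60/313
mL = -1·sL + 1·sR = -4800/72929
mR = 1·sL + -1/2·sR = 11790/72929

60/233 60/313 -4800/72929 11790/72929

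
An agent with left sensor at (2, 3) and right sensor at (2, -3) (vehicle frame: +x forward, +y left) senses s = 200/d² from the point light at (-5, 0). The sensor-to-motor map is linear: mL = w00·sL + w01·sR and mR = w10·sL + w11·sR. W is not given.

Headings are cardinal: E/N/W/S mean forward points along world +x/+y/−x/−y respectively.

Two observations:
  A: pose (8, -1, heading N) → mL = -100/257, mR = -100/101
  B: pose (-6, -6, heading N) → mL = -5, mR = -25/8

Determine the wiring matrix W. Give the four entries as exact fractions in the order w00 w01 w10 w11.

0 -1/2 -1/2 0

obs A: pose=(8,-1,N) → sL=200/101, sR=200/257, mL=-100/257, mR=-100/101
obs B: pose=(-6,-6,N) → sL=25/4, sR=10, mL=-5, mR=-25/8
sensor matrix S = [[200/101, 200/257], [25/4, 10]]; det S = 387750/25957
solve [mL_A; mL_B] = S·[w00; w01] and [mR_A; mR_B] = S·[w10; w11]:
  w00 = 0, w01 = -1/2, w10 = -1/2, w11 = 0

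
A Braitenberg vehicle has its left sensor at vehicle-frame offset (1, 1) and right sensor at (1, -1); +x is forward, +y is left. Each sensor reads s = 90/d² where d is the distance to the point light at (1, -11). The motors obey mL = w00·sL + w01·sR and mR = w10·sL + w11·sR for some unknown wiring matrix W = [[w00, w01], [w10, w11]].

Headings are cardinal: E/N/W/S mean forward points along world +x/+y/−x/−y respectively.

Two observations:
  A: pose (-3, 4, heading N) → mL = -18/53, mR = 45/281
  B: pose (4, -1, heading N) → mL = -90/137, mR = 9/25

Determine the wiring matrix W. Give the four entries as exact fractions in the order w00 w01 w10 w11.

0 -1 1/2 0

obs A: pose=(-3,4,N) → sL=90/281, sR=18/53, mL=-18/53, mR=45/281
obs B: pose=(4,-1,N) → sL=18/25, sR=90/137, mL=-90/137, mR=9/25
sensor matrix S = [[90/281, 18/53], [18/25, 90/137]]; det S = -1740528/51008525
solve [mL_A; mL_B] = S·[w00; w01] and [mR_A; mR_B] = S·[w10; w11]:
  w00 = 0, w01 = -1, w10 = 1/2, w11 = 0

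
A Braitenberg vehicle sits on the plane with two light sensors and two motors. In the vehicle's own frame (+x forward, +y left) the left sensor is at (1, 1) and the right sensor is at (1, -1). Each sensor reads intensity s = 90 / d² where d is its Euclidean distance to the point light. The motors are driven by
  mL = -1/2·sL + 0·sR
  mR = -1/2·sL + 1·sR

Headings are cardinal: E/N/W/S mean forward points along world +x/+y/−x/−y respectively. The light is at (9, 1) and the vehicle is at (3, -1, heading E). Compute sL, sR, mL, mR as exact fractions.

left sensor world pos  = (4, 0); dL² = 26
right sensor world pos = (4, -2); dR² = 34
sL = 90/26 = 45/13
sR = 90/34 = 45/17
mL = -1/2·sL + 0·sR = -45/26
mR = -1/2·sL + 1·sR = 405/442

45/13 45/17 -45/26 405/442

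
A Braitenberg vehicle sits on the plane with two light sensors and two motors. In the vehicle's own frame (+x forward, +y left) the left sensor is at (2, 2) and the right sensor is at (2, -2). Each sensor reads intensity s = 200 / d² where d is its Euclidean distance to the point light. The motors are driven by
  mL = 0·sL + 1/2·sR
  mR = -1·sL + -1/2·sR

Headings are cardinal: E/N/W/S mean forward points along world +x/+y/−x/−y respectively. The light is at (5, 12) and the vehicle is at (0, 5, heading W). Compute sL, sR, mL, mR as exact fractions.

left sensor world pos  = (-2, 3); dL² = 130
right sensor world pos = (-2, 7); dR² = 74
sL = 200/130 = 20/13
sR = 200/74 = 100/37
mL = 0·sL + 1/2·sR = 50/37
mR = -1·sL + -1/2·sR = -1390/481

20/13 100/37 50/37 -1390/481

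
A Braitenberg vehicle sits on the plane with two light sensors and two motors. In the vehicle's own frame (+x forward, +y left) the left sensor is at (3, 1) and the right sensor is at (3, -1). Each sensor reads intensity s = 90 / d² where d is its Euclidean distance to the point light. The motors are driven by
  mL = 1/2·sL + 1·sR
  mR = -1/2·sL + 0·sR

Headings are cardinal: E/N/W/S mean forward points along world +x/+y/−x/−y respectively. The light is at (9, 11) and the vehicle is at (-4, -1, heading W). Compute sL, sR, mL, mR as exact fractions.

18/85 90/377 11043/32045 -9/85

left sensor world pos  = (-7, -2); dL² = 425
right sensor world pos = (-7, 0); dR² = 377
sL = 90/425 = 18/85
sR = 90/377 = 90/377
mL = 1/2·sL + 1·sR = 11043/32045
mR = -1/2·sL + 0·sR = -9/85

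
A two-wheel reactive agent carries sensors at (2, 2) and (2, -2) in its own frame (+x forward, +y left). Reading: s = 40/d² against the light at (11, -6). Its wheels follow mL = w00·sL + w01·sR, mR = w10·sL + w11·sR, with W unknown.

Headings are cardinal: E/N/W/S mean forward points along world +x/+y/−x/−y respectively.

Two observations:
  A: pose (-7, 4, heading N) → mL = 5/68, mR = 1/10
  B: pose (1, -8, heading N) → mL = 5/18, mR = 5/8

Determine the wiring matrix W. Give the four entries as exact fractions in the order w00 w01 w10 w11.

obs A: pose=(-7,4,N) → sL=5/68, sR=1/10, mL=5/68, mR=1/10
obs B: pose=(1,-8,N) → sL=5/18, sR=5/8, mL=5/18, mR=5/8
sensor matrix S = [[5/68, 1/10], [5/18, 5/8]]; det S = 89/4896
solve [mL_A; mL_B] = S·[w00; w01] and [mR_A; mR_B] = S·[w10; w11]:
  w00 = 1, w01 = 0, w10 = 0, w11 = 1

1 0 0 1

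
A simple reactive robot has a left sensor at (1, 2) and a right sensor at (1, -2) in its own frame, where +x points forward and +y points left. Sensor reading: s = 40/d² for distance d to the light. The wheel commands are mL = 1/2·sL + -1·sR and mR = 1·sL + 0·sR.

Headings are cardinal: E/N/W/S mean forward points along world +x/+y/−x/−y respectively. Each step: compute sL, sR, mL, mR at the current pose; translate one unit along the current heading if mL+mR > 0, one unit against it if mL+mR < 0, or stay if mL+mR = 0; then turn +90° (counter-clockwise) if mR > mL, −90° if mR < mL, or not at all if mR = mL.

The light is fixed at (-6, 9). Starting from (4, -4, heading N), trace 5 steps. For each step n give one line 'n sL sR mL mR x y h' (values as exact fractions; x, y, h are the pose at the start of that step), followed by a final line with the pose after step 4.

n=0: pose=(4,-4,N); sL=5/26, sR=5/36; mL=-5/117, mR=5/26; mL+mR=35/234 → advance +1; mR−mL=55/234 → turn +1·90°
n=1: pose=(4,-3,W); sL=40/277, sR=40/181; mL=-7460/50137, mR=40/277; mL+mR=-220/50137 → advance -1; mR−mL=14700/50137 → turn +1·90°
n=2: pose=(5,-3,S); sL=20/169, sR=4/25; mL=-426/4225, mR=20/169; mL+mR=74/4225 → advance +1; mR−mL=926/4225 → turn +1·90°
n=3: pose=(5,-4,E); sL=8/53, sR=40/369; mL=-644/19557, mR=8/53; mL+mR=2308/19557 → advance +1; mR−mL=3596/19557 → turn +1·90°
n=4: pose=(6,-4,N); sL=10/61, sR=2/17; mL=-37/1037, mR=10/61; mL+mR=133/1037 → advance +1; mR−mL=207/1037 → turn +1·90°

0 5/26 5/36 -5/117 5/26 4 -4 N
1 40/277 40/181 -7460/50137 40/277 4 -3 W
2 20/169 4/25 -426/4225 20/169 5 -3 S
3 8/53 40/369 -644/19557 8/53 5 -4 E
4 10/61 2/17 -37/1037 10/61 6 -4 N
final 6 -3 W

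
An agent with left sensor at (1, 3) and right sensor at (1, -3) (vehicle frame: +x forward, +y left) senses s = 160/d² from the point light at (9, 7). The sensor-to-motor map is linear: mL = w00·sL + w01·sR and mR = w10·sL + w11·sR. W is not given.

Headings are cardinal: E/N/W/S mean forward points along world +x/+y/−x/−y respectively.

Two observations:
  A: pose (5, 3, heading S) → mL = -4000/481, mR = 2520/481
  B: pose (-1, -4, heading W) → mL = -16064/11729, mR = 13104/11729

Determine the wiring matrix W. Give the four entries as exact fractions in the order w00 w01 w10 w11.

-1 -1 1/2 1

obs A: pose=(5,3,S) → sL=80/13, sR=80/37, mL=-4000/481, mR=2520/481
obs B: pose=(-1,-4,W) → sL=160/317, sR=32/37, mL=-16064/11729, mR=13104/11729
sensor matrix S = [[80/13, 80/37], [160/317, 32/37]]; det S = 645120/152477
solve [mL_A; mL_B] = S·[w00; w01] and [mR_A; mR_B] = S·[w10; w11]:
  w00 = -1, w01 = -1, w10 = 1/2, w11 = 1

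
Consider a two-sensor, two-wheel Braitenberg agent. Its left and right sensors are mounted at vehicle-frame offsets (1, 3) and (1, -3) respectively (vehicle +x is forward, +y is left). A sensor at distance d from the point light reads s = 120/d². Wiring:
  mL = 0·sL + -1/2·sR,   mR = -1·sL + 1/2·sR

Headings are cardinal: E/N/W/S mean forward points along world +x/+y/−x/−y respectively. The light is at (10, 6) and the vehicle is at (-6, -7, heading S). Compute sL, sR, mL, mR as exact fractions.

left sensor world pos  = (-3, -8); dL² = 365
right sensor world pos = (-9, -8); dR² = 557
sL = 120/365 = 24/73
sR = 120/557 = 120/557
mL = 0·sL + -1/2·sR = -60/557
mR = -1·sL + 1/2·sR = -8988/40661

24/73 120/557 -60/557 -8988/40661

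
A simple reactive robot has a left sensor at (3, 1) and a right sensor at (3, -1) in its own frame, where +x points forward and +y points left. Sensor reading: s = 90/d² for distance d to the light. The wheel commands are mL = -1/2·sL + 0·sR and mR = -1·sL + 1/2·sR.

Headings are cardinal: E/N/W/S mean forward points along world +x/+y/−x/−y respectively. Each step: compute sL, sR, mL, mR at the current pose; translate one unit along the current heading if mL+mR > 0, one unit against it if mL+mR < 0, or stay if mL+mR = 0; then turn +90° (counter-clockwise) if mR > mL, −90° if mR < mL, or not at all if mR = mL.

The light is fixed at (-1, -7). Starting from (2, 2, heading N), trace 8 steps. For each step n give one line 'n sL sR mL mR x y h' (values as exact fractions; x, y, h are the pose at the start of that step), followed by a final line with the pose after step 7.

0 45/74 9/16 -45/148 -387/1184 2 2 N
1 10/13 18/17 -5/13 -53/221 2 1 E
2 45/61 9/13 -45/122 -621/1586 1 1 N
3 90/89 90/61 -45/89 -1485/5429 1 0 E
4 9/10 45/52 -9/20 -243/520 0 0 N
5 18/13 90/41 -9/13 -153/533 0 -1 E
6 45/41 45/41 -45/82 -45/82 -1 -1 N
7 18/13 18/13 -9/13 -9/13 -1 -2 N
final -1 -3 N

n=0: pose=(2,2,N); sL=45/74, sR=9/16; mL=-45/148, mR=-387/1184; mL+mR=-747/1184 → advance -1; mR−mL=-27/1184 → turn -1·90°
n=1: pose=(2,1,E); sL=10/13, sR=18/17; mL=-5/13, mR=-53/221; mL+mR=-138/221 → advance -1; mR−mL=32/221 → turn +1·90°
n=2: pose=(1,1,N); sL=45/61, sR=9/13; mL=-45/122, mR=-621/1586; mL+mR=-603/793 → advance -1; mR−mL=-18/793 → turn -1·90°
n=3: pose=(1,0,E); sL=90/89, sR=90/61; mL=-45/89, mR=-1485/5429; mL+mR=-4230/5429 → advance -1; mR−mL=1260/5429 → turn +1·90°
n=4: pose=(0,0,N); sL=9/10, sR=45/52; mL=-9/20, mR=-243/520; mL+mR=-477/520 → advance -1; mR−mL=-9/520 → turn -1·90°
n=5: pose=(0,-1,E); sL=18/13, sR=90/41; mL=-9/13, mR=-153/533; mL+mR=-522/533 → advance -1; mR−mL=216/533 → turn +1·90°
n=6: pose=(-1,-1,N); sL=45/41, sR=45/41; mL=-45/82, mR=-45/82; mL+mR=-45/41 → advance -1; mR−mL=0 → turn +0·90°
n=7: pose=(-1,-2,N); sL=18/13, sR=18/13; mL=-9/13, mR=-9/13; mL+mR=-18/13 → advance -1; mR−mL=0 → turn +0·90°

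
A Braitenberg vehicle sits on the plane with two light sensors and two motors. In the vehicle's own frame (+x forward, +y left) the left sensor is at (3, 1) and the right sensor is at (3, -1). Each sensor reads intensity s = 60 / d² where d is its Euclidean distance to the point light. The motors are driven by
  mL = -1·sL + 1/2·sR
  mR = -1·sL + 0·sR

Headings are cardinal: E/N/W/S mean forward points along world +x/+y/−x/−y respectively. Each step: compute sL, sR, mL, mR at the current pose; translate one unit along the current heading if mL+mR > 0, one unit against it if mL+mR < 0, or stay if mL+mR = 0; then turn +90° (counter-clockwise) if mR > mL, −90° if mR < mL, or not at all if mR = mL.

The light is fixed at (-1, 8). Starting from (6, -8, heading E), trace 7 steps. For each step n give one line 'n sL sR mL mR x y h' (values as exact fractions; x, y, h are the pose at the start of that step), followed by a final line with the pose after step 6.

n=0: pose=(6,-8,E); sL=12/65, sR=60/389; mL=-2718/25285, mR=-12/65; mL+mR=-7386/25285 → advance -1; mR−mL=-30/389 → turn -1·90°
n=1: pose=(5,-8,S); sL=6/41, sR=30/193; mL=-543/7913, mR=-6/41; mL+mR=-1701/7913 → advance -1; mR−mL=-15/193 → turn -1·90°
n=2: pose=(5,-7,W); sL=12/53, sR=12/41; mL=-174/2173, mR=-12/53; mL+mR=-666/2173 → advance -1; mR−mL=-6/41 → turn -1·90°
n=3: pose=(6,-7,N); sL=1/3, sR=15/52; mL=-59/312, mR=-1/3; mL+mR=-163/312 → advance -1; mR−mL=-15/104 → turn -1·90°
n=4: pose=(6,-8,E); sL=12/65, sR=60/389; mL=-2718/25285, mR=-12/65; mL+mR=-7386/25285 → advance -1; mR−mL=-30/389 → turn -1·90°
n=5: pose=(5,-8,S); sL=6/41, sR=30/193; mL=-543/7913, mR=-6/41; mL+mR=-1701/7913 → advance -1; mR−mL=-15/193 → turn -1·90°
n=6: pose=(5,-7,W); sL=12/53, sR=12/41; mL=-174/2173, mR=-12/53; mL+mR=-666/2173 → advance -1; mR−mL=-6/41 → turn -1·90°

0 12/65 60/389 -2718/25285 -12/65 6 -8 E
1 6/41 30/193 -543/7913 -6/41 5 -8 S
2 12/53 12/41 -174/2173 -12/53 5 -7 W
3 1/3 15/52 -59/312 -1/3 6 -7 N
4 12/65 60/389 -2718/25285 -12/65 6 -8 E
5 6/41 30/193 -543/7913 -6/41 5 -8 S
6 12/53 12/41 -174/2173 -12/53 5 -7 W
final 6 -7 N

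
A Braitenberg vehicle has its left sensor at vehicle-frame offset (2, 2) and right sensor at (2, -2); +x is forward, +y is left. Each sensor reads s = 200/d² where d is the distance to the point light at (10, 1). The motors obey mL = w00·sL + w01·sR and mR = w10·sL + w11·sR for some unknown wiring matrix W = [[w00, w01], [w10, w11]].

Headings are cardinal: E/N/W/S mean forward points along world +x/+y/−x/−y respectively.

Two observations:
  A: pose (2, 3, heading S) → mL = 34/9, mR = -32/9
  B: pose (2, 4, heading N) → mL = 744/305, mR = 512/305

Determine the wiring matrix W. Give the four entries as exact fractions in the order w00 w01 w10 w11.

1/2 1/2 -1 1

obs A: pose=(2,3,S) → sL=50/9, sR=2, mL=34/9, mR=-32/9
obs B: pose=(2,4,N) → sL=8/5, sR=200/61, mL=744/305, mR=512/305
sensor matrix S = [[50/9, 2], [8/5, 200/61]]; det S = 41216/2745
solve [mL_A; mL_B] = S·[w00; w01] and [mR_A; mR_B] = S·[w10; w11]:
  w00 = 1/2, w01 = 1/2, w10 = -1, w11 = 1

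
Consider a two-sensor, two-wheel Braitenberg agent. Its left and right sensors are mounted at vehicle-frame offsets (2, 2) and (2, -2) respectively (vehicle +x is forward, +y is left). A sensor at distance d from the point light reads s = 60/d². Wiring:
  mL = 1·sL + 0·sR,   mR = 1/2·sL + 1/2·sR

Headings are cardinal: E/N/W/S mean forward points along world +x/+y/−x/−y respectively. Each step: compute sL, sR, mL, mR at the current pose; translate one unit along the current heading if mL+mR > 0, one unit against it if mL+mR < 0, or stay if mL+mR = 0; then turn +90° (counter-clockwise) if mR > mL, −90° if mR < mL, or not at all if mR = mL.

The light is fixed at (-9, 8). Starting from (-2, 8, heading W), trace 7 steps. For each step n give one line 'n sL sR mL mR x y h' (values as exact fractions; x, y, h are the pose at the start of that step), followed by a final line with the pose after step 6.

n=0: pose=(-2,8,W); sL=60/29, sR=60/29; mL=60/29, mR=60/29; mL+mR=120/29 → advance +1; mR−mL=0 → turn +0·90°
n=1: pose=(-3,8,W); sL=3, sR=3; mL=3, mR=3; mL+mR=6 → advance +1; mR−mL=0 → turn +0·90°
n=2: pose=(-4,8,W); sL=60/13, sR=60/13; mL=60/13, mR=60/13; mL+mR=120/13 → advance +1; mR−mL=0 → turn +0·90°
n=3: pose=(-5,8,W); sL=15/2, sR=15/2; mL=15/2, mR=15/2; mL+mR=15 → advance +1; mR−mL=0 → turn +0·90°
n=4: pose=(-6,8,W); sL=12, sR=12; mL=12, mR=12; mL+mR=24 → advance +1; mR−mL=0 → turn +0·90°
n=5: pose=(-7,8,W); sL=15, sR=15; mL=15, mR=15; mL+mR=30 → advance +1; mR−mL=0 → turn +0·90°
n=6: pose=(-8,8,W); sL=12, sR=12; mL=12, mR=12; mL+mR=24 → advance +1; mR−mL=0 → turn +0·90°

0 60/29 60/29 60/29 60/29 -2 8 W
1 3 3 3 3 -3 8 W
2 60/13 60/13 60/13 60/13 -4 8 W
3 15/2 15/2 15/2 15/2 -5 8 W
4 12 12 12 12 -6 8 W
5 15 15 15 15 -7 8 W
6 12 12 12 12 -8 8 W
final -9 8 W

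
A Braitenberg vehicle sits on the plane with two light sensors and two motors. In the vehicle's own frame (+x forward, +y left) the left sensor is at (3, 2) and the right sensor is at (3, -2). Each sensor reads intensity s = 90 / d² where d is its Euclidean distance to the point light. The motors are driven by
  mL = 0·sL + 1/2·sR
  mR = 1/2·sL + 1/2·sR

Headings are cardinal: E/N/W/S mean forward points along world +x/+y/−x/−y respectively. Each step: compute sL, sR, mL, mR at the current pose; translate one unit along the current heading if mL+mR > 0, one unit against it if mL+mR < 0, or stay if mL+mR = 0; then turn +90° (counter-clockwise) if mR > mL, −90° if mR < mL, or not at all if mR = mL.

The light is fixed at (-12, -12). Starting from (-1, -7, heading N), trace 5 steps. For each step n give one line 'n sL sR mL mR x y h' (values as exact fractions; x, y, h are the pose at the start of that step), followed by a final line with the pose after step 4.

n=0: pose=(-1,-7,N); sL=18/29, sR=90/233; mL=45/233, mR=3402/6757; mL+mR=4707/6757 → advance +1; mR−mL=9/29 → turn +1·90°
n=1: pose=(-1,-6,W); sL=9/8, sR=45/64; mL=45/128, mR=117/128; mL+mR=81/64 → advance +1; mR−mL=9/16 → turn +1·90°
n=2: pose=(-2,-6,S); sL=10/17, sR=90/73; mL=45/73, mR=1130/1241; mL+mR=1895/1241 → advance +1; mR−mL=5/17 → turn +1·90°
n=3: pose=(-2,-7,E); sL=45/109, sR=45/89; mL=45/178, mR=4455/9701; mL+mR=13815/19402 → advance +1; mR−mL=45/218 → turn +1·90°
n=4: pose=(-1,-7,N); sL=18/29, sR=90/233; mL=45/233, mR=3402/6757; mL+mR=4707/6757 → advance +1; mR−mL=9/29 → turn +1·90°

0 18/29 90/233 45/233 3402/6757 -1 -7 N
1 9/8 45/64 45/128 117/128 -1 -6 W
2 10/17 90/73 45/73 1130/1241 -2 -6 S
3 45/109 45/89 45/178 4455/9701 -2 -7 E
4 18/29 90/233 45/233 3402/6757 -1 -7 N
final -1 -6 W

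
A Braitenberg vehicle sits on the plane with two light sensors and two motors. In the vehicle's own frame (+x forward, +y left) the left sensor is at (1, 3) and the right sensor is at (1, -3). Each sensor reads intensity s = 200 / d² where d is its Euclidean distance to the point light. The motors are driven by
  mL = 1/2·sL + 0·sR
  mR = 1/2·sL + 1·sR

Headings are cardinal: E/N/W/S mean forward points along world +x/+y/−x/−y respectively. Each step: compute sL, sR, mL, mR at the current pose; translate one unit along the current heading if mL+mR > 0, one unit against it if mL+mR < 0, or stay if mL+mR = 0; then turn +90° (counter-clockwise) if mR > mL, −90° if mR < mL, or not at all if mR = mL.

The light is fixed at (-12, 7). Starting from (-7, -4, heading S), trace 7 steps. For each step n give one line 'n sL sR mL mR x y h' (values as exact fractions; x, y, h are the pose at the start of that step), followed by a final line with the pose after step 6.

n=0: pose=(-7,-4,S); sL=25/26, sR=50/37; mL=25/52, mR=3525/1924; mL+mR=2225/962 → advance +1; mR−mL=50/37 → turn +1·90°
n=1: pose=(-7,-5,E); sL=200/117, sR=200/261; mL=100/117, mR=5500/3393; mL+mR=2800/1131 → advance +1; mR−mL=200/261 → turn +1·90°
n=2: pose=(-6,-5,N); sL=20/13, sR=100/101; mL=10/13, mR=2310/1313; mL+mR=3320/1313 → advance +1; mR−mL=100/101 → turn +1·90°
n=3: pose=(-6,-4,W); sL=200/221, sR=200/89; mL=100/221, mR=53100/19669; mL+mR=62000/19669 → advance +1; mR−mL=200/89 → turn +1·90°
n=4: pose=(-7,-4,S); sL=25/26, sR=50/37; mL=25/52, mR=3525/1924; mL+mR=2225/962 → advance +1; mR−mL=50/37 → turn +1·90°
n=5: pose=(-7,-5,E); sL=200/117, sR=200/261; mL=100/117, mR=5500/3393; mL+mR=2800/1131 → advance +1; mR−mL=200/261 → turn +1·90°
n=6: pose=(-6,-5,N); sL=20/13, sR=100/101; mL=10/13, mR=2310/1313; mL+mR=3320/1313 → advance +1; mR−mL=100/101 → turn +1·90°

0 25/26 50/37 25/52 3525/1924 -7 -4 S
1 200/117 200/261 100/117 5500/3393 -7 -5 E
2 20/13 100/101 10/13 2310/1313 -6 -5 N
3 200/221 200/89 100/221 53100/19669 -6 -4 W
4 25/26 50/37 25/52 3525/1924 -7 -4 S
5 200/117 200/261 100/117 5500/3393 -7 -5 E
6 20/13 100/101 10/13 2310/1313 -6 -5 N
final -6 -4 W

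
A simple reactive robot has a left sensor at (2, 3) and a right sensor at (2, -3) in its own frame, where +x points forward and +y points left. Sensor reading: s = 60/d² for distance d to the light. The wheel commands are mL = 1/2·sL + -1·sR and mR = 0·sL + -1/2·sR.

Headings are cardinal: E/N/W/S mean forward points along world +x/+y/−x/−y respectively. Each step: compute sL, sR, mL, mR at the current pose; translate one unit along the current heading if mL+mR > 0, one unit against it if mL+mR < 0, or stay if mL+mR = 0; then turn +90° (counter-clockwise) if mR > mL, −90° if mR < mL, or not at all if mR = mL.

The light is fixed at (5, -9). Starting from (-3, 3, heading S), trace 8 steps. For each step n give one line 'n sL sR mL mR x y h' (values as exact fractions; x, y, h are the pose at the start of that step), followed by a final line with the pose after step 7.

n=0: pose=(-3,3,S); sL=12/25, sR=60/221; mL=-174/5525, mR=-30/221; mL+mR=-924/5525 → advance -1; mR−mL=-576/5525 → turn -1·90°
n=1: pose=(-3,4,W); sL=3/10, sR=15/89; mL=-33/1780, mR=-15/178; mL+mR=-183/1780 → advance -1; mR−mL=-117/1780 → turn -1·90°
n=2: pose=(-2,4,N); sL=12/65, sR=60/241; mL=-2454/15665, mR=-30/241; mL+mR=-4404/15665 → advance -1; mR−mL=504/15665 → turn +1·90°
n=3: pose=(-2,3,W); sL=10/27, sR=10/51; mL=-5/459, mR=-5/51; mL+mR=-50/459 → advance -1; mR−mL=-40/459 → turn -1·90°
n=4: pose=(-1,3,N); sL=60/277, sR=12/41; mL=-2094/11357, mR=-6/41; mL+mR=-3756/11357 → advance -1; mR−mL=432/11357 → turn +1·90°
n=5: pose=(-1,2,W); sL=15/32, sR=3/13; mL=3/832, mR=-3/26; mL+mR=-93/832 → advance -1; mR−mL=-99/832 → turn -1·90°
n=6: pose=(0,2,N); sL=60/233, sR=60/173; mL=-8790/40309, mR=-30/173; mL+mR=-15780/40309 → advance -1; mR−mL=1800/40309 → turn +1·90°
n=7: pose=(0,1,W); sL=30/49, sR=30/109; mL=165/5341, mR=-15/109; mL+mR=-570/5341 → advance -1; mR−mL=-900/5341 → turn -1·90°

0 12/25 60/221 -174/5525 -30/221 -3 3 S
1 3/10 15/89 -33/1780 -15/178 -3 4 W
2 12/65 60/241 -2454/15665 -30/241 -2 4 N
3 10/27 10/51 -5/459 -5/51 -2 3 W
4 60/277 12/41 -2094/11357 -6/41 -1 3 N
5 15/32 3/13 3/832 -3/26 -1 2 W
6 60/233 60/173 -8790/40309 -30/173 0 2 N
7 30/49 30/109 165/5341 -15/109 0 1 W
final 1 1 N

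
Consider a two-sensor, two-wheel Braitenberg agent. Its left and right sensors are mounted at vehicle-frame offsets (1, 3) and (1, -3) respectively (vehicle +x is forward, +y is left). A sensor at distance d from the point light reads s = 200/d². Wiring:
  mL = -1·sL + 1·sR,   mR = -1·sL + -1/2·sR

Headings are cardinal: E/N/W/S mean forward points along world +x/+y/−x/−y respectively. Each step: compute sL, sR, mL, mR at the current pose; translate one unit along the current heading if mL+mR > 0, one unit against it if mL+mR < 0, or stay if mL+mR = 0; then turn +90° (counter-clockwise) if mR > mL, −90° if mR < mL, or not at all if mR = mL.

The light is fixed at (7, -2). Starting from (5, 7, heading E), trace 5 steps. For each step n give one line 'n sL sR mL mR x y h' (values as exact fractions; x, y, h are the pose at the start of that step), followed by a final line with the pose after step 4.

n=0: pose=(5,7,E); sL=40/29, sR=200/37; mL=4320/1073, mR=-4380/1073; mL+mR=-60/1073 → advance -1; mR−mL=-300/37 → turn -1·90°
n=1: pose=(4,7,S); sL=25/8, sR=2; mL=-9/8, mR=-33/8; mL+mR=-21/4 → advance -1; mR−mL=-3 → turn -1·90°
n=2: pose=(4,8,W); sL=40/13, sR=40/37; mL=-960/481, mR=-1740/481; mL+mR=-2700/481 → advance -1; mR−mL=-60/37 → turn -1·90°
n=3: pose=(5,8,N); sL=100/73, sR=100/61; mL=1200/4453, mR=-9750/4453; mL+mR=-8550/4453 → advance -1; mR−mL=-150/61 → turn -1·90°
n=4: pose=(5,7,E); sL=40/29, sR=200/37; mL=4320/1073, mR=-4380/1073; mL+mR=-60/1073 → advance -1; mR−mL=-300/37 → turn -1·90°

0 40/29 200/37 4320/1073 -4380/1073 5 7 E
1 25/8 2 -9/8 -33/8 4 7 S
2 40/13 40/37 -960/481 -1740/481 4 8 W
3 100/73 100/61 1200/4453 -9750/4453 5 8 N
4 40/29 200/37 4320/1073 -4380/1073 5 7 E
final 4 7 S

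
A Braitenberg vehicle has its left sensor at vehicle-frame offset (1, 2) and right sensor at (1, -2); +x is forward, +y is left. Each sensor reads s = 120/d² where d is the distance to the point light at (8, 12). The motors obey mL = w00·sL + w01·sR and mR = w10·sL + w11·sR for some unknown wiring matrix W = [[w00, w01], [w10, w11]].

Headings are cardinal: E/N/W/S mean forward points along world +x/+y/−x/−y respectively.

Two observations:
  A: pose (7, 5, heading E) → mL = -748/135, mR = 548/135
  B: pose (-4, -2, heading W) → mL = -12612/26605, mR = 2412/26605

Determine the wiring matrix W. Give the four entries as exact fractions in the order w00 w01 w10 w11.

obs A: pose=(7,5,E) → sL=24/5, sR=40/27, mL=-748/135, mR=548/135
obs B: pose=(-4,-2,W) → sL=24/85, sR=120/313, mL=-12612/26605, mR=2412/26605
sensor matrix S = [[24/5, 40/27], [24/85, 120/313]]; det S = 68096/47889
solve [mL_A; mL_B] = S·[w00; w01] and [mR_A; mR_B] = S·[w10; w11]:
  w00 = -1, w01 = -1/2, w10 = 1, w11 = -1/2

-1 -1/2 1 -1/2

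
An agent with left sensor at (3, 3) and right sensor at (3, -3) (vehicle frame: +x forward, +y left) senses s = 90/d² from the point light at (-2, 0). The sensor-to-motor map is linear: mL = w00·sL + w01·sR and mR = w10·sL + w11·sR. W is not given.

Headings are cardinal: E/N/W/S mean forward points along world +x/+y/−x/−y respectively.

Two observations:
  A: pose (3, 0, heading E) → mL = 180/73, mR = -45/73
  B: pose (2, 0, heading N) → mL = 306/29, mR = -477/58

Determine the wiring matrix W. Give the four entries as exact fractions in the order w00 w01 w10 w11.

1 1 -1 1/2

obs A: pose=(3,0,E) → sL=90/73, sR=90/73, mL=180/73, mR=-45/73
obs B: pose=(2,0,N) → sL=9, sR=45/29, mL=306/29, mR=-477/58
sensor matrix S = [[90/73, 90/73], [9, 45/29]]; det S = -19440/2117
solve [mL_A; mL_B] = S·[w00; w01] and [mR_A; mR_B] = S·[w10; w11]:
  w00 = 1, w01 = 1, w10 = -1, w11 = 1/2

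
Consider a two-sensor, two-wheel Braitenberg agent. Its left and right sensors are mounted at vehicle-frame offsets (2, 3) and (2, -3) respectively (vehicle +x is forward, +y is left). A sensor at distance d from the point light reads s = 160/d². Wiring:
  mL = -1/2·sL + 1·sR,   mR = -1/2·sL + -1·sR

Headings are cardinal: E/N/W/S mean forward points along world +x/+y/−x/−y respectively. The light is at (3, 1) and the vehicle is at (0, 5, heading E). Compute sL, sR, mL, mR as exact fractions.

16/5 80 392/5 -408/5

left sensor world pos  = (2, 8); dL² = 50
right sensor world pos = (2, 2); dR² = 2
sL = 160/50 = 16/5
sR = 160/2 = 80
mL = -1/2·sL + 1·sR = 392/5
mR = -1/2·sL + -1·sR = -408/5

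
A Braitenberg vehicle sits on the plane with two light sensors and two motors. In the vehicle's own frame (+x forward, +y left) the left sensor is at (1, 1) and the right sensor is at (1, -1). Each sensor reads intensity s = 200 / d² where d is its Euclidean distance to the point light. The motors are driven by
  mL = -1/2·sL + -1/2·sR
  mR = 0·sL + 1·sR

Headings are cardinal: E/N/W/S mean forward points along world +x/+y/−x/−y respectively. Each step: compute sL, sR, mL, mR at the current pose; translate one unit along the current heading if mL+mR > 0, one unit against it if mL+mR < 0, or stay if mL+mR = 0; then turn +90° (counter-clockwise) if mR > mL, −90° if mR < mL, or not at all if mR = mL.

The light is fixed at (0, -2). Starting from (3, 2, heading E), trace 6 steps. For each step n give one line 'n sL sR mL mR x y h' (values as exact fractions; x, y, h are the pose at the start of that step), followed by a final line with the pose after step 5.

n=0: pose=(3,2,E); sL=200/41, sR=8; mL=-264/41, mR=8; mL+mR=64/41 → advance +1; mR−mL=592/41 → turn +1·90°
n=1: pose=(4,2,N); sL=100/17, sR=4; mL=-84/17, mR=4; mL+mR=-16/17 → advance -1; mR−mL=152/17 → turn +1·90°
n=2: pose=(4,1,W); sL=200/13, sR=8; mL=-152/13, mR=8; mL+mR=-48/13 → advance -1; mR−mL=256/13 → turn +1·90°
n=3: pose=(5,1,S); sL=5, sR=10; mL=-15/2, mR=10; mL+mR=5/2 → advance +1; mR−mL=35/2 → turn +1·90°
n=4: pose=(5,0,E); sL=40/9, sR=200/37; mL=-1640/333, mR=200/37; mL+mR=160/333 → advance +1; mR−mL=3440/333 → turn +1·90°
n=5: pose=(6,0,N); sL=100/17, sR=100/29; mL=-2300/493, mR=100/29; mL+mR=-600/493 → advance -1; mR−mL=4000/493 → turn +1·90°

0 200/41 8 -264/41 8 3 2 E
1 100/17 4 -84/17 4 4 2 N
2 200/13 8 -152/13 8 4 1 W
3 5 10 -15/2 10 5 1 S
4 40/9 200/37 -1640/333 200/37 5 0 E
5 100/17 100/29 -2300/493 100/29 6 0 N
final 6 -1 W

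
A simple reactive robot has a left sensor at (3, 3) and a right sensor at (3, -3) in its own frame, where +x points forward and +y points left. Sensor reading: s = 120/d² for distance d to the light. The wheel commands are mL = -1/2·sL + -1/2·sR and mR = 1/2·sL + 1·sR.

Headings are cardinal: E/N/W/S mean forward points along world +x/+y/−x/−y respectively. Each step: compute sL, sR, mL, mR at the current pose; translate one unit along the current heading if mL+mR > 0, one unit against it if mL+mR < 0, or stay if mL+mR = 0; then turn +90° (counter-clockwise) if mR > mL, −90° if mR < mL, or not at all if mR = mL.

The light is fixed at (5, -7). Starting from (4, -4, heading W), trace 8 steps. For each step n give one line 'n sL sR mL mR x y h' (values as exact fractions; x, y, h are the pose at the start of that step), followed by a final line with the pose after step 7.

n=0: pose=(4,-4,W); sL=15/2, sR=30/13; mL=-255/52, mR=315/52; mL+mR=15/13 → advance +1; mR−mL=285/26 → turn +1·90°
n=1: pose=(3,-4,S); sL=120, sR=24/5; mL=-312/5, mR=324/5; mL+mR=12/5 → advance +1; mR−mL=636/5 → turn +1·90°
n=2: pose=(3,-5,E); sL=60/13, sR=60; mL=-420/13, mR=810/13; mL+mR=30 → advance +1; mR−mL=1230/13 → turn +1·90°
n=3: pose=(4,-5,N); sL=120/41, sR=120/29; mL=-4200/1189, mR=6660/1189; mL+mR=60/29 → advance +1; mR−mL=10860/1189 → turn +1·90°
n=4: pose=(4,-4,W); sL=15/2, sR=30/13; mL=-255/52, mR=315/52; mL+mR=15/13 → advance +1; mR−mL=285/26 → turn +1·90°
n=5: pose=(3,-4,S); sL=120, sR=24/5; mL=-312/5, mR=324/5; mL+mR=12/5 → advance +1; mR−mL=636/5 → turn +1·90°
n=6: pose=(3,-5,E); sL=60/13, sR=60; mL=-420/13, mR=810/13; mL+mR=30 → advance +1; mR−mL=1230/13 → turn +1·90°
n=7: pose=(4,-5,N); sL=120/41, sR=120/29; mL=-4200/1189, mR=6660/1189; mL+mR=60/29 → advance +1; mR−mL=10860/1189 → turn +1·90°

0 15/2 30/13 -255/52 315/52 4 -4 W
1 120 24/5 -312/5 324/5 3 -4 S
2 60/13 60 -420/13 810/13 3 -5 E
3 120/41 120/29 -4200/1189 6660/1189 4 -5 N
4 15/2 30/13 -255/52 315/52 4 -4 W
5 120 24/5 -312/5 324/5 3 -4 S
6 60/13 60 -420/13 810/13 3 -5 E
7 120/41 120/29 -4200/1189 6660/1189 4 -5 N
final 4 -4 W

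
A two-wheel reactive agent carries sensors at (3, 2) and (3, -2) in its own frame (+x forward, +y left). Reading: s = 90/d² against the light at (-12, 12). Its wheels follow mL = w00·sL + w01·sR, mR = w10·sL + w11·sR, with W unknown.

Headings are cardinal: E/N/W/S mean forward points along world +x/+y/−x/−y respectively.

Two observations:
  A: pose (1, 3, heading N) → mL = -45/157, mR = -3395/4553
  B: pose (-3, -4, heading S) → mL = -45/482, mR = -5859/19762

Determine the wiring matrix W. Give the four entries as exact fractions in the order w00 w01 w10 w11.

obs A: pose=(1,3,N) → sL=90/157, sR=10/29, mL=-45/157, mR=-3395/4553
obs B: pose=(-3,-4,S) → sL=45/241, sR=9/41, mL=-45/482, mR=-5859/19762
sensor matrix S = [[90/157, 10/29], [45/241, 9/41]]; det S = 2764440/44988193
solve [mL_A; mL_B] = S·[w00; w01] and [mR_A; mR_B] = S·[w10; w11]:
  w00 = -1/2, w01 = 0, w10 = -1, w11 = -1/2

-1/2 0 -1 -1/2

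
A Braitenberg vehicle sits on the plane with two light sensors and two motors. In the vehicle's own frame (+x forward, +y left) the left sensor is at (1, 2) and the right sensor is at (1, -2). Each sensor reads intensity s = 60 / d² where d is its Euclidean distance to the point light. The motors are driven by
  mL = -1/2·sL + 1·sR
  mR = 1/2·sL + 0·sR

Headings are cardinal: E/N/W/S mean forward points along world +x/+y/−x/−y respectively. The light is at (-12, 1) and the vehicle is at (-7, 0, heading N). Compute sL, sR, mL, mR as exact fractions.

left sensor world pos  = (-9, 1); dL² = 9
right sensor world pos = (-5, 1); dR² = 49
sL = 60/9 = 20/3
sR = 60/49 = 60/49
mL = -1/2·sL + 1·sR = -310/147
mR = 1/2·sL + 0·sR = 10/3

20/3 60/49 -310/147 10/3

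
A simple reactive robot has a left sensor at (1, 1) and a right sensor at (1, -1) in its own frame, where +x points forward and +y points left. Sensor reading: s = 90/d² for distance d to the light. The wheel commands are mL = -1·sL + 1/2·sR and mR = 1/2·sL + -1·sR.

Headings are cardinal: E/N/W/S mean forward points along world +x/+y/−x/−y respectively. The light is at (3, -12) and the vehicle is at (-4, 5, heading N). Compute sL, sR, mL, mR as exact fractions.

left sensor world pos  = (-5, 6); dL² = 388
right sensor world pos = (-3, 6); dR² = 360
sL = 90/388 = 45/194
sR = 90/360 = 1/4
mL = -1·sL + 1/2·sR = -83/776
mR = 1/2·sL + -1·sR = -13/97

45/194 1/4 -83/776 -13/97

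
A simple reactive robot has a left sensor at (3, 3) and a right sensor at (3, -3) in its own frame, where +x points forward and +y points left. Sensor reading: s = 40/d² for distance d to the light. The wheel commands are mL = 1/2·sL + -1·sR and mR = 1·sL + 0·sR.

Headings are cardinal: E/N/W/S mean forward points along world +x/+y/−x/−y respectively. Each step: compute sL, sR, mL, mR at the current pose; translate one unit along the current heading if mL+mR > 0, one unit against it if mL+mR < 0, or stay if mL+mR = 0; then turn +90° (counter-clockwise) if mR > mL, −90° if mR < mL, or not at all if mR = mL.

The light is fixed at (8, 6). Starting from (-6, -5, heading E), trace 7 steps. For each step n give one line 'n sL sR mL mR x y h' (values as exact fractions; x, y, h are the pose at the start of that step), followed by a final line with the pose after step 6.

n=0: pose=(-6,-5,E); sL=8/37, sR=40/317; mL=-212/11729, mR=8/37; mL+mR=2324/11729 → advance +1; mR−mL=2748/11729 → turn +1·90°
n=1: pose=(-5,-5,N); sL=1/8, sR=10/41; mL=-119/656, mR=1/8; mL+mR=-37/656 → advance -1; mR−mL=201/656 → turn +1·90°
n=2: pose=(-5,-6,W); sL=40/481, sR=40/337; mL=-12500/162097, mR=40/481; mL+mR=980/162097 → advance +1; mR−mL=25980/162097 → turn +1·90°
n=3: pose=(-6,-6,S); sL=20/173, sR=20/257; mL=-890/44461, mR=20/173; mL+mR=4250/44461 → advance +1; mR−mL=6030/44461 → turn +1·90°
n=4: pose=(-6,-7,E); sL=40/221, sR=40/377; mL=-100/6409, mR=40/221; mL+mR=1060/6409 → advance +1; mR−mL=1260/6409 → turn +1·90°
n=5: pose=(-5,-7,N); sL=10/89, sR=1/5; mL=-64/445, mR=10/89; mL+mR=-14/445 → advance -1; mR−mL=114/445 → turn +1·90°
n=6: pose=(-5,-8,W); sL=8/109, sR=40/377; mL=-2852/41093, mR=8/109; mL+mR=164/41093 → advance +1; mR−mL=5868/41093 → turn +1·90°

0 8/37 40/317 -212/11729 8/37 -6 -5 E
1 1/8 10/41 -119/656 1/8 -5 -5 N
2 40/481 40/337 -12500/162097 40/481 -5 -6 W
3 20/173 20/257 -890/44461 20/173 -6 -6 S
4 40/221 40/377 -100/6409 40/221 -6 -7 E
5 10/89 1/5 -64/445 10/89 -5 -7 N
6 8/109 40/377 -2852/41093 8/109 -5 -8 W
final -6 -8 S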